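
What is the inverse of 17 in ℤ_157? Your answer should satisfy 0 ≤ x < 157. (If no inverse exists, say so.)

37

Apply the Euclidean algorithm to 157 and 17:
157 = 9×17 + 4
17 = 4×4 + 1
4 = 4×1 + 0
The gcd is 1. Working backward:
1 = 17 − 4·4
1 = −4·157 + 37·17
So 17·37 ≡ 1 (mod 157).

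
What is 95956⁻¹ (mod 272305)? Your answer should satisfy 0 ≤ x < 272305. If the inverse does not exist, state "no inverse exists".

209246

Apply the Euclidean algorithm to 272305 and 95956:
272305 = 2·95956 + 80393
95956 = 1·80393 + 15563
80393 = 5·15563 + 2578
15563 = 6·2578 + 95
2578 = 27·95 + 13
95 = 7·13 + 4
13 = 3·4 + 1
4 = 4·1 + 0
The gcd is 1. Working backward:
1 = 13 − 3·4
1 = −3·95 + 22·13
1 = 22·2578 − 597·95
1 = −597·15563 + 3604·2578
1 = 3604·80393 − 18617·15563
1 = −18617·95956 + 22221·80393
1 = 22221·272305 − 63059·95956
So 95956·(-63059) ≡ 1 (mod 272305), and -63059 ≡ 209246 (mod 272305).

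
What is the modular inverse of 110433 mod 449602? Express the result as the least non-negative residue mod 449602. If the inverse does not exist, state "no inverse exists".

316321

Extended Euclidean algorithm:
449602 = 4*110433 + 7870
110433 = 14*7870 + 253
7870 = 31*253 + 27
253 = 9*27 + 10
27 = 2*10 + 7
10 = 1*7 + 3
7 = 2*3 + 1
3 = 3*1 + 0
The gcd is 1. Working backward:
1 = 7 − 2·3
1 = −2·10 + 3·7
1 = 3·27 − 8·10
1 = −8·253 + 75·27
1 = 75·7870 − 2333·253
1 = −2333·110433 + 32737·7870
1 = 32737·449602 − 133281·110433
Hence 110433⁻¹ ≡ -133281 ≡ 316321 (mod 449602).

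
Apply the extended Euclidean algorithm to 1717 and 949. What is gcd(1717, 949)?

1

Repeated division:
1717 = 1*949 + 768
949 = 1*768 + 181
768 = 4*181 + 44
181 = 4*44 + 5
44 = 8*5 + 4
5 = 1*4 + 1
4 = 4*1 + 0
gcd(1717, 949) = 1.
Back-substituting:
1 = 5 − 4
1 = −44 + 9·5
1 = 9·181 − 37·44
1 = −37·768 + 157·181
1 = 157·949 − 194·768
1 = −194·1717 + 351·949
So 1 = (-194)·1717 + (351)·949.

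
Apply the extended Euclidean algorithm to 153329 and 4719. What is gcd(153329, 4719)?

Euclidean algorithm:
153329 = 32×4719 + 2321
4719 = 2×2321 + 77
2321 = 30×77 + 11
77 = 7×11 + 0
gcd(153329, 4719) = 11.
Working backward:
11 = 2321 − 30·77
11 = −30·4719 + 61·2321
11 = 61·153329 − 1982·4719
So 11 = (61)·153329 + (-1982)·4719.

11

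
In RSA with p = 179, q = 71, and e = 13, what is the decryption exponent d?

φ(n) = (p−1)(q−1) = 178·70 = 12460.
Need d with 13·d ≡ 1 (mod 12460). Apply the extended Euclidean algorithm:
12460 = 958·13 + 6
13 = 2·6 + 1
6 = 6·1 + 0
Back-substitute:
1 = 13 − 2·6
1 = −2·12460 + 1917·13
So 13·1917 ≡ 1 (mod 12460), hence d = 1917.

1917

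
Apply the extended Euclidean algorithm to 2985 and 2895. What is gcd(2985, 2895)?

15

Repeated division:
2985 = 1×2895 + 90
2895 = 32×90 + 15
90 = 6×15 + 0
gcd(2985, 2895) = 15.
Express as a combination:
15 = 2895 − 32·90
15 = −32·2985 + 33·2895
So 15 = (-32)·2985 + (33)·2895.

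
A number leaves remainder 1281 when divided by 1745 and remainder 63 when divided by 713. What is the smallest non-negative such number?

107726

Write x = 1281 + 1745·k. Then 1745·k ≡ 63 − 1281 ≡ 208 (mod 713).
Need 1745⁻¹ mod 713. Extended Euclid on (713, 319):
713 = 2*319 + 75
319 = 4*75 + 19
75 = 3*19 + 18
19 = 1*18 + 1
18 = 18*1 + 0
Back-substitute:
1 = 19 − 18
1 = −75 + 4·19
1 = 4·319 − 17·75
1 = −17·713 + 38·319
1745⁻¹ ≡ 38 (mod 713), so k ≡ 38·208 ≡ 61 (mod 713).
x = 1281 + 1745·61 = 107726.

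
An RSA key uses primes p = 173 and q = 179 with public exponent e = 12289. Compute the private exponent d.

φ(n) = (p−1)(q−1) = 172·178 = 30616.
Need d with 12289·d ≡ 1 (mod 30616). Apply the extended Euclidean algorithm:
30616 = 2×12289 + 6038
12289 = 2×6038 + 213
6038 = 28×213 + 74
213 = 2×74 + 65
74 = 1×65 + 9
65 = 7×9 + 2
9 = 4×2 + 1
2 = 2×1 + 0
Back-substitute:
1 = 9 − 4·2
1 = −4·65 + 29·9
1 = 29·74 − 33·65
1 = −33·213 + 95·74
1 = 95·6038 − 2693·213
1 = −2693·12289 + 5481·6038
1 = 5481·30616 − 13655·12289
So 12289·(-13655) ≡ 1 (mod 30616), hence d ≡ -13655 ≡ 16961 (mod 30616).

16961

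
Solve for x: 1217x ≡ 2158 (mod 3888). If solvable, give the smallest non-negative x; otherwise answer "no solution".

350

First find gcd(1217, 3888):
3888 = 3*1217 + 237
1217 = 5*237 + 32
237 = 7*32 + 13
32 = 2*13 + 6
13 = 2*6 + 1
6 = 6*1 + 0
gcd = 1, so a unique solution mod 3888 exists.
Back-substitute for the Bézout coefficients:
1 = 13 − 2·6
1 = −2·32 + 5·13
1 = 5·237 − 37·32
1 = −37·1217 + 190·237
1 = 190·3888 − 607·1217
So 1217·(-607) ≡ 1 (mod 3888), giving 1217⁻¹ ≡ 3281.
x ≡ 1217⁻¹·2158 ≡ 3281·2158 ≡ 350 (mod 3888).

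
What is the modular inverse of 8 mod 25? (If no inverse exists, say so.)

22

Run Euclid on (25, 8):
25 = 3·8 + 1
8 = 8·1 + 0
gcd = 1, so the inverse exists. Back-substitute:
1 = 25 − 3·8
Hence 8⁻¹ ≡ -3 ≡ 22 (mod 25).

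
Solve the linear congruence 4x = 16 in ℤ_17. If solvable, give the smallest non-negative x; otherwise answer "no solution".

4

First find gcd(4, 17):
17 = 4×4 + 1
4 = 4×1 + 0
gcd = 1, so a unique solution mod 17 exists.
Back-substitute for the Bézout coefficients:
1 = 17 − 4·4
So 4·(-4) ≡ 1 (mod 17), giving 4⁻¹ ≡ 13.
x ≡ 4⁻¹·16 ≡ 13·16 ≡ 4 (mod 17).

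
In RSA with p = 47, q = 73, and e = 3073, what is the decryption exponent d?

97

φ(n) = (p−1)(q−1) = 46·72 = 3312.
Need d with 3073·d ≡ 1 (mod 3312). Apply the extended Euclidean algorithm:
3312 = 1×3073 + 239
3073 = 12×239 + 205
239 = 1×205 + 34
205 = 6×34 + 1
34 = 34×1 + 0
Back-substitute:
1 = 205 − 6·34
1 = −6·239 + 7·205
1 = 7·3073 − 90·239
1 = −90·3312 + 97·3073
So 3073·97 ≡ 1 (mod 3312), hence d = 97.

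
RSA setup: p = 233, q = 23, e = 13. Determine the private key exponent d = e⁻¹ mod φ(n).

3141

φ(n) = (p−1)(q−1) = 232·22 = 5104.
Need d with 13·d ≡ 1 (mod 5104). Apply the extended Euclidean algorithm:
5104 = 392·13 + 8
13 = 1·8 + 5
8 = 1·5 + 3
5 = 1·3 + 2
3 = 1·2 + 1
2 = 2·1 + 0
Back-substitute:
1 = 3 − 2
1 = −5 + 2·3
1 = 2·8 − 3·5
1 = −3·13 + 5·8
1 = 5·5104 − 1963·13
So 13·(-1963) ≡ 1 (mod 5104), hence d ≡ -1963 ≡ 3141 (mod 5104).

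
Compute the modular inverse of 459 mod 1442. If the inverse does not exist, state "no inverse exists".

1087

Run Euclid on (1442, 459):
1442 = 3×459 + 65
459 = 7×65 + 4
65 = 16×4 + 1
4 = 4×1 + 0
The gcd is 1. Working backward:
1 = 65 − 16·4
1 = −16·459 + 113·65
1 = 113·1442 − 355·459
So 459·(-355) ≡ 1 (mod 1442), and -355 ≡ 1087 (mod 1442).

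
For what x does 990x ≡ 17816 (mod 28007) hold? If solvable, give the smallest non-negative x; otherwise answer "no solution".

21292

First find gcd(990, 28007):
28007 = 28×990 + 287
990 = 3×287 + 129
287 = 2×129 + 29
129 = 4×29 + 13
29 = 2×13 + 3
13 = 4×3 + 1
3 = 3×1 + 0
gcd = 1, so a unique solution mod 28007 exists.
Back-substitute for the Bézout coefficients:
1 = 13 − 4·3
1 = −4·29 + 9·13
1 = 9·129 − 40·29
1 = −40·287 + 89·129
1 = 89·990 − 307·287
1 = −307·28007 + 8685·990
So 990·(8685) ≡ 1 (mod 28007), giving 990⁻¹ ≡ 8685.
x ≡ 990⁻¹·17816 ≡ 8685·17816 ≡ 21292 (mod 28007).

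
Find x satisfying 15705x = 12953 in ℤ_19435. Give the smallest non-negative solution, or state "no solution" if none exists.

gcd(15705, 19435):
19435 = 1·15705 + 3730
15705 = 4·3730 + 785
3730 = 4·785 + 590
785 = 1·590 + 195
590 = 3·195 + 5
195 = 39·5 + 0
gcd = 5, but 5 ∤ 12953, so the congruence has no solution.

no solution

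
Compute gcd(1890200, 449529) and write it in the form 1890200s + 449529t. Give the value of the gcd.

Apply Euclid's algorithm to 1890200 and 449529:
1890200 = 4×449529 + 92084
449529 = 4×92084 + 81193
92084 = 1×81193 + 10891
81193 = 7×10891 + 4956
10891 = 2×4956 + 979
4956 = 5×979 + 61
979 = 16×61 + 3
61 = 20×3 + 1
3 = 3×1 + 0
gcd(1890200, 449529) = 1.
Express as a combination:
1 = 61 − 20·3
1 = −20·979 + 321·61
1 = 321·4956 − 1625·979
1 = −1625·10891 + 3571·4956
1 = 3571·81193 − 26622·10891
1 = −26622·92084 + 30193·81193
1 = 30193·449529 − 147394·92084
1 = −147394·1890200 + 619769·449529
So 1 = (-147394)·1890200 + (619769)·449529.

1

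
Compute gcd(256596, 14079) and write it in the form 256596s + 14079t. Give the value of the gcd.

Apply Euclid's algorithm to 256596 and 14079:
256596 = 18×14079 + 3174
14079 = 4×3174 + 1383
3174 = 2×1383 + 408
1383 = 3×408 + 159
408 = 2×159 + 90
159 = 1×90 + 69
90 = 1×69 + 21
69 = 3×21 + 6
21 = 3×6 + 3
6 = 2×3 + 0
gcd(256596, 14079) = 3.
Back-substituting:
3 = 21 − 3·6
3 = −3·69 + 10·21
3 = 10·90 − 13·69
3 = −13·159 + 23·90
3 = 23·408 − 59·159
3 = −59·1383 + 200·408
3 = 200·3174 − 459·1383
3 = −459·14079 + 2036·3174
3 = 2036·256596 − 37107·14079
So 3 = (2036)·256596 + (-37107)·14079.

3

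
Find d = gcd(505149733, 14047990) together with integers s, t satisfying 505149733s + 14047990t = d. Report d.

11

Euclidean algorithm:
505149733 = 35·14047990 + 13470083
14047990 = 1·13470083 + 577907
13470083 = 23·577907 + 178222
577907 = 3·178222 + 43241
178222 = 4·43241 + 5258
43241 = 8·5258 + 1177
5258 = 4·1177 + 550
1177 = 2·550 + 77
550 = 7·77 + 11
77 = 7·11 + 0
gcd(505149733, 14047990) = 11.
Working backward:
11 = 550 − 7·77
11 = −7·1177 + 15·550
11 = 15·5258 − 67·1177
11 = −67·43241 + 551·5258
11 = 551·178222 − 2271·43241
11 = −2271·577907 + 7364·178222
11 = 7364·13470083 − 171643·577907
11 = −171643·14047990 + 179007·13470083
11 = 179007·505149733 − 6436888·14047990
So 11 = (179007)·505149733 + (-6436888)·14047990.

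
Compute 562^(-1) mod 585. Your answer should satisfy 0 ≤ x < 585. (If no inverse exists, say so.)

178

Apply the Euclidean algorithm to 585 and 562:
585 = 1*562 + 23
562 = 24*23 + 10
23 = 2*10 + 3
10 = 3*3 + 1
3 = 3*1 + 0
The gcd is 1. Working backward:
1 = 10 − 3·3
1 = −3·23 + 7·10
1 = 7·562 − 171·23
1 = −171·585 + 178·562
So 562·178 ≡ 1 (mod 585).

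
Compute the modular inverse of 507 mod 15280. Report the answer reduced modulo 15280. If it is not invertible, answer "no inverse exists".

7203

Apply the Euclidean algorithm to 15280 and 507:
15280 = 30*507 + 70
507 = 7*70 + 17
70 = 4*17 + 2
17 = 8*2 + 1
2 = 2*1 + 0
Since gcd(507, 15280) = 1, back-substitute to write 1 as a combination:
1 = 17 − 8·2
1 = −8·70 + 33·17
1 = 33·507 − 239·70
1 = −239·15280 + 7203·507
So 507·7203 ≡ 1 (mod 15280).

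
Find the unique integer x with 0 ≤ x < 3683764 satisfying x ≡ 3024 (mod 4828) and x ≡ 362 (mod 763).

Write x = 3024 + 4828·k. Then 4828·k ≡ 362 − 3024 ≡ 390 (mod 763).
Need 4828⁻¹ mod 763. Extended Euclid on (763, 250):
763 = 3·250 + 13
250 = 19·13 + 3
13 = 4·3 + 1
3 = 3·1 + 0
Back-substitute:
1 = 13 − 4·3
1 = −4·250 + 77·13
1 = 77·763 − 235·250
4828⁻¹ ≡ 528 (mod 763), so k ≡ 528·390 ≡ 673 (mod 763).
x = 3024 + 4828·673 = 3252268.

3252268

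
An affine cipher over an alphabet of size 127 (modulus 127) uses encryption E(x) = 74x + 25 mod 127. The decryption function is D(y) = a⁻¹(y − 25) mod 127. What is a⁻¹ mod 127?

Apply the Euclidean algorithm to 127 and 74:
127 = 1·74 + 53
74 = 1·53 + 21
53 = 2·21 + 11
21 = 1·11 + 10
11 = 1·10 + 1
10 = 10·1 + 0
Since gcd(74, 127) = 1, back-substitute to write 1 as a combination:
1 = 11 − 10
1 = −21 + 2·11
1 = 2·53 − 5·21
1 = −5·74 + 7·53
1 = 7·127 − 12·74
Hence 74⁻¹ ≡ -12 ≡ 115 (mod 127).

115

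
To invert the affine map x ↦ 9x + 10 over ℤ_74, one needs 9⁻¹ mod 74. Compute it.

33

gcd(74, 9) by repeated division:
74 = 8*9 + 2
9 = 4*2 + 1
2 = 2*1 + 0
Since gcd(9, 74) = 1, back-substitute to write 1 as a combination:
1 = 9 − 4·2
1 = −4·74 + 33·9
So 9·33 ≡ 1 (mod 74).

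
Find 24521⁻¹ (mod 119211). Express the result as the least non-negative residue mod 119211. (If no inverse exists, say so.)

114680

Run Euclid on (119211, 24521):
119211 = 4*24521 + 21127
24521 = 1*21127 + 3394
21127 = 6*3394 + 763
3394 = 4*763 + 342
763 = 2*342 + 79
342 = 4*79 + 26
79 = 3*26 + 1
26 = 26*1 + 0
The gcd is 1. Working backward:
1 = 79 − 3·26
1 = −3·342 + 13·79
1 = 13·763 − 29·342
1 = −29·3394 + 129·763
1 = 129·21127 − 803·3394
1 = −803·24521 + 932·21127
1 = 932·119211 − 4531·24521
Hence 24521⁻¹ ≡ -4531 ≡ 114680 (mod 119211).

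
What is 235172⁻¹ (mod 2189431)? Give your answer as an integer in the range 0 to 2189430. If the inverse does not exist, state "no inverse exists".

Extended Euclidean algorithm:
2189431 = 9·235172 + 72883
235172 = 3·72883 + 16523
72883 = 4·16523 + 6791
16523 = 2·6791 + 2941
6791 = 2·2941 + 909
2941 = 3·909 + 214
909 = 4·214 + 53
214 = 4·53 + 2
53 = 26·2 + 1
2 = 2·1 + 0
The gcd is 1. Working backward:
1 = 53 − 26·2
1 = −26·214 + 105·53
1 = 105·909 − 446·214
1 = −446·2941 + 1443·909
1 = 1443·6791 − 3332·2941
1 = −3332·16523 + 8107·6791
1 = 8107·72883 − 35760·16523
1 = −35760·235172 + 115387·72883
1 = 115387·2189431 − 1074243·235172
So 235172·(-1074243) ≡ 1 (mod 2189431), and -1074243 ≡ 1115188 (mod 2189431).

1115188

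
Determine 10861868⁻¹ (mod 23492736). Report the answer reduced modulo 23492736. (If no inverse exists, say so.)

no inverse exists

Compute gcd(10861868, 23492736):
23492736 = 2*10861868 + 1769000
10861868 = 6*1769000 + 247868
1769000 = 7*247868 + 33924
247868 = 7*33924 + 10400
33924 = 3*10400 + 2724
10400 = 3*2724 + 2228
2724 = 1*2228 + 496
2228 = 4*496 + 244
496 = 2*244 + 8
244 = 30*8 + 4
8 = 2*4 + 0
Since gcd = 4 > 1, 10861868 is not a unit mod 23492736.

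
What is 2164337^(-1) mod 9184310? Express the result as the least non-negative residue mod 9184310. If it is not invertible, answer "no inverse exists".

398823

gcd(9184310, 2164337) by repeated division:
9184310 = 4*2164337 + 526962
2164337 = 4*526962 + 56489
526962 = 9*56489 + 18561
56489 = 3*18561 + 806
18561 = 23*806 + 23
806 = 35*23 + 1
23 = 23*1 + 0
The gcd is 1. Working backward:
1 = 806 − 35·23
1 = −35·18561 + 806·806
1 = 806·56489 − 2453·18561
1 = −2453·526962 + 22883·56489
1 = 22883·2164337 − 93985·526962
1 = −93985·9184310 + 398823·2164337
So 2164337·398823 ≡ 1 (mod 9184310).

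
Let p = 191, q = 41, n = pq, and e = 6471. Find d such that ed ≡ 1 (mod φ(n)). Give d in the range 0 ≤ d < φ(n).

φ(n) = (p−1)(q−1) = 190·40 = 7600.
Need d with 6471·d ≡ 1 (mod 7600). Apply the extended Euclidean algorithm:
7600 = 1·6471 + 1129
6471 = 5·1129 + 826
1129 = 1·826 + 303
826 = 2·303 + 220
303 = 1·220 + 83
220 = 2·83 + 54
83 = 1·54 + 29
54 = 1·29 + 25
29 = 1·25 + 4
25 = 6·4 + 1
4 = 4·1 + 0
Back-substitute:
1 = 25 − 6·4
1 = −6·29 + 7·25
1 = 7·54 − 13·29
1 = −13·83 + 20·54
1 = 20·220 − 53·83
1 = −53·303 + 73·220
1 = 73·826 − 199·303
1 = −199·1129 + 272·826
1 = 272·6471 − 1559·1129
1 = −1559·7600 + 1831·6471
So 6471·1831 ≡ 1 (mod 7600), hence d = 1831.

1831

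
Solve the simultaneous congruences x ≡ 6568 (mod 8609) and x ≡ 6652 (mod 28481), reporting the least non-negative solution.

Write x = 6568 + 8609·k. Then 8609·k ≡ 6652 − 6568 ≡ 84 (mod 28481).
Need 8609⁻¹ mod 28481. Extended Euclid on (28481, 8609):
28481 = 3×8609 + 2654
8609 = 3×2654 + 647
2654 = 4×647 + 66
647 = 9×66 + 53
66 = 1×53 + 13
53 = 4×13 + 1
13 = 13×1 + 0
Back-substitute:
1 = 53 − 4·13
1 = −4·66 + 5·53
1 = 5·647 − 49·66
1 = −49·2654 + 201·647
1 = 201·8609 − 652·2654
1 = −652·28481 + 2157·8609
8609⁻¹ ≡ 2157 (mod 28481), so k ≡ 2157·84 ≡ 10302 (mod 28481).
x = 6568 + 8609·10302 = 88696486.

88696486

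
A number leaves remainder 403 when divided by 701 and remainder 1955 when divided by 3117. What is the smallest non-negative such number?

Write x = 403 + 701·k. Then 701·k ≡ 1955 − 403 ≡ 1552 (mod 3117).
Need 701⁻¹ mod 3117. Extended Euclid on (3117, 701):
3117 = 4·701 + 313
701 = 2·313 + 75
313 = 4·75 + 13
75 = 5·13 + 10
13 = 1·10 + 3
10 = 3·3 + 1
3 = 3·1 + 0
Back-substitute:
1 = 10 − 3·3
1 = −3·13 + 4·10
1 = 4·75 − 23·13
1 = −23·313 + 96·75
1 = 96·701 − 215·313
1 = −215·3117 + 956·701
701⁻¹ ≡ 956 (mod 3117), so k ≡ 956·1552 ≡ 20 (mod 3117).
x = 403 + 701·20 = 14423.

14423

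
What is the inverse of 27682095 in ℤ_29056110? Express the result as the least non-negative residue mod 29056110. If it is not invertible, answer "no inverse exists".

Compute gcd(27682095, 29056110):
29056110 = 1*27682095 + 1374015
27682095 = 20*1374015 + 201795
1374015 = 6*201795 + 163245
201795 = 1*163245 + 38550
163245 = 4*38550 + 9045
38550 = 4*9045 + 2370
9045 = 3*2370 + 1935
2370 = 1*1935 + 435
1935 = 4*435 + 195
435 = 2*195 + 45
195 = 4*45 + 15
45 = 3*15 + 0
Since gcd = 15 > 1, 27682095 is not a unit mod 29056110.

no inverse exists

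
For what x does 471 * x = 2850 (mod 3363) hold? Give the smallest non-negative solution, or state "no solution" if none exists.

513

First find gcd(471, 3363):
3363 = 7·471 + 66
471 = 7·66 + 9
66 = 7·9 + 3
9 = 3·3 + 0
gcd = 3 and 3 | 2850, so solutions exist. Divide through by 3: 157x ≡ 950 (mod 1121).
Now find 157⁻¹ mod 1121:
1121 = 7×157 + 22
157 = 7×22 + 3
22 = 7×3 + 1
3 = 3×1 + 0
Back-substitute:
1 = 22 − 7·3
1 = −7·157 + 50·22
1 = 50·1121 − 357·157
So 157·(-357) ≡ 1 (mod 1121), i.e. 157⁻¹ ≡ 764.
Then x ≡ 764·950 ≡ 513 (mod 1121); the smallest non-negative solution is x = 513.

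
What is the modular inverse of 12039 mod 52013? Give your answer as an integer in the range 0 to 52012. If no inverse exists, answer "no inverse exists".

48790

Extended Euclidean algorithm:
52013 = 4×12039 + 3857
12039 = 3×3857 + 468
3857 = 8×468 + 113
468 = 4×113 + 16
113 = 7×16 + 1
16 = 16×1 + 0
The gcd is 1. Working backward:
1 = 113 − 7·16
1 = −7·468 + 29·113
1 = 29·3857 − 239·468
1 = −239·12039 + 746·3857
1 = 746·52013 − 3223·12039
Hence 12039⁻¹ ≡ -3223 ≡ 48790 (mod 52013).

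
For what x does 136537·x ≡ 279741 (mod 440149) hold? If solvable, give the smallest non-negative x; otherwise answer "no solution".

8606

First find gcd(136537, 440149):
440149 = 3·136537 + 30538
136537 = 4·30538 + 14385
30538 = 2·14385 + 1768
14385 = 8·1768 + 241
1768 = 7·241 + 81
241 = 2·81 + 79
81 = 1·79 + 2
79 = 39·2 + 1
2 = 2·1 + 0
gcd = 1, so a unique solution mod 440149 exists.
Back-substitute for the Bézout coefficients:
1 = 79 − 39·2
1 = −39·81 + 40·79
1 = 40·241 − 119·81
1 = −119·1768 + 873·241
1 = 873·14385 − 7103·1768
1 = −7103·30538 + 15079·14385
1 = 15079·136537 − 67419·30538
1 = −67419·440149 + 217336·136537
So 136537·(217336) ≡ 1 (mod 440149), giving 136537⁻¹ ≡ 217336.
x ≡ 136537⁻¹·279741 ≡ 217336·279741 ≡ 8606 (mod 440149).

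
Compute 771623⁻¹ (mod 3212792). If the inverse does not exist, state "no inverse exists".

1724351

Apply the Euclidean algorithm to 3212792 and 771623:
3212792 = 4·771623 + 126300
771623 = 6·126300 + 13823
126300 = 9·13823 + 1893
13823 = 7·1893 + 572
1893 = 3·572 + 177
572 = 3·177 + 41
177 = 4·41 + 13
41 = 3·13 + 2
13 = 6·2 + 1
2 = 2·1 + 0
The gcd is 1. Working backward:
1 = 13 − 6·2
1 = −6·41 + 19·13
1 = 19·177 − 82·41
1 = −82·572 + 265·177
1 = 265·1893 − 877·572
1 = −877·13823 + 6404·1893
1 = 6404·126300 − 58513·13823
1 = −58513·771623 + 357482·126300
1 = 357482·3212792 − 1488441·771623
So 771623·(-1488441) ≡ 1 (mod 3212792), and -1488441 ≡ 1724351 (mod 3212792).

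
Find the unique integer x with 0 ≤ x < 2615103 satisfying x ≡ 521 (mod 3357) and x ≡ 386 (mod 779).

1192256

Write x = 521 + 3357·k. Then 3357·k ≡ 386 − 521 ≡ 644 (mod 779).
Need 3357⁻¹ mod 779. Extended Euclid on (779, 241):
779 = 3·241 + 56
241 = 4·56 + 17
56 = 3·17 + 5
17 = 3·5 + 2
5 = 2·2 + 1
2 = 2·1 + 0
Back-substitute:
1 = 5 − 2·2
1 = −2·17 + 7·5
1 = 7·56 − 23·17
1 = −23·241 + 99·56
1 = 99·779 − 320·241
3357⁻¹ ≡ 459 (mod 779), so k ≡ 459·644 ≡ 355 (mod 779).
x = 521 + 3357·355 = 1192256.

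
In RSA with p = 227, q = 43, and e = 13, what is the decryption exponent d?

φ(n) = (p−1)(q−1) = 226·42 = 9492.
Need d with 13·d ≡ 1 (mod 9492). Apply the extended Euclidean algorithm:
9492 = 730×13 + 2
13 = 6×2 + 1
2 = 2×1 + 0
Back-substitute:
1 = 13 − 6·2
1 = −6·9492 + 4381·13
So 13·4381 ≡ 1 (mod 9492), hence d = 4381.

4381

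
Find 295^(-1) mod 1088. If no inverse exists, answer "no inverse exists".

Apply the Euclidean algorithm to 1088 and 295:
1088 = 3*295 + 203
295 = 1*203 + 92
203 = 2*92 + 19
92 = 4*19 + 16
19 = 1*16 + 3
16 = 5*3 + 1
3 = 3*1 + 0
The gcd is 1. Working backward:
1 = 16 − 5·3
1 = −5·19 + 6·16
1 = 6·92 − 29·19
1 = −29·203 + 64·92
1 = 64·295 − 93·203
1 = −93·1088 + 343·295
So 295·343 ≡ 1 (mod 1088).

343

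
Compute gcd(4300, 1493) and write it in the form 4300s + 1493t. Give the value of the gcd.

1

Repeated division:
4300 = 2*1493 + 1314
1493 = 1*1314 + 179
1314 = 7*179 + 61
179 = 2*61 + 57
61 = 1*57 + 4
57 = 14*4 + 1
4 = 4*1 + 0
gcd(4300, 1493) = 1.
Back-substituting:
1 = 57 − 14·4
1 = −14·61 + 15·57
1 = 15·179 − 44·61
1 = −44·1314 + 323·179
1 = 323·1493 − 367·1314
1 = −367·4300 + 1057·1493
So 1 = (-367)·4300 + (1057)·1493.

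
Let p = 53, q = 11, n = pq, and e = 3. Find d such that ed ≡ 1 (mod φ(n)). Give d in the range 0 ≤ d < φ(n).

347

φ(n) = (p−1)(q−1) = 52·10 = 520.
Need d with 3·d ≡ 1 (mod 520). Apply the extended Euclidean algorithm:
520 = 173×3 + 1
3 = 3×1 + 0
Back-substitute:
1 = 520 − 173·3
So 3·(-173) ≡ 1 (mod 520), hence d ≡ -173 ≡ 347 (mod 520).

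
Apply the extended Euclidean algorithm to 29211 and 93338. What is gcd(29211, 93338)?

Euclidean algorithm:
93338 = 3·29211 + 5705
29211 = 5·5705 + 686
5705 = 8·686 + 217
686 = 3·217 + 35
217 = 6·35 + 7
35 = 5·7 + 0
gcd(29211, 93338) = 7.
Working backward:
7 = 217 − 6·35
7 = −6·686 + 19·217
7 = 19·5705 − 158·686
7 = −158·29211 + 809·5705
7 = 809·93338 − 2585·29211
So 7 = (809)·93338 + (-2585)·29211.

7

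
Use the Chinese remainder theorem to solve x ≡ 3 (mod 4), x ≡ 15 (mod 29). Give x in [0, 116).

15

Write x = 3 + 4·k. Then 4·k ≡ 15 − 3 ≡ 12 (mod 29).
Need 4⁻¹ mod 29. Extended Euclid on (29, 4):
29 = 7×4 + 1
4 = 4×1 + 0
Back-substitute:
1 = 29 − 7·4
4⁻¹ ≡ 22 (mod 29), so k ≡ 22·12 ≡ 3 (mod 29).
x = 3 + 4·3 = 15.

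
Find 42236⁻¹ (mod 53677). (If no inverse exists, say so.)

Extended Euclidean algorithm:
53677 = 1*42236 + 11441
42236 = 3*11441 + 7913
11441 = 1*7913 + 3528
7913 = 2*3528 + 857
3528 = 4*857 + 100
857 = 8*100 + 57
100 = 1*57 + 43
57 = 1*43 + 14
43 = 3*14 + 1
14 = 14*1 + 0
Since gcd(42236, 53677) = 1, back-substitute to write 1 as a combination:
1 = 43 − 3·14
1 = −3·57 + 4·43
1 = 4·100 − 7·57
1 = −7·857 + 60·100
1 = 60·3528 − 247·857
1 = −247·7913 + 554·3528
1 = 554·11441 − 801·7913
1 = −801·42236 + 2957·11441
1 = 2957·53677 − 3758·42236
Thus 42236·(-3758) ≡ 1 (mod 53677); reducing, -3758 mod 53677 = 49919.

49919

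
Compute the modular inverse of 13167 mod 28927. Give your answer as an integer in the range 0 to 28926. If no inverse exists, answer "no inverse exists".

Apply the Euclidean algorithm to 28927 and 13167:
28927 = 2·13167 + 2593
13167 = 5·2593 + 202
2593 = 12·202 + 169
202 = 1·169 + 33
169 = 5·33 + 4
33 = 8·4 + 1
4 = 4·1 + 0
The gcd is 1. Working backward:
1 = 33 − 8·4
1 = −8·169 + 41·33
1 = 41·202 − 49·169
1 = −49·2593 + 629·202
1 = 629·13167 − 3194·2593
1 = −3194·28927 + 7017·13167
So 13167·7017 ≡ 1 (mod 28927).

7017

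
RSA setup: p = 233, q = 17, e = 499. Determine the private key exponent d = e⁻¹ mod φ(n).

1339

φ(n) = (p−1)(q−1) = 232·16 = 3712.
Need d with 499·d ≡ 1 (mod 3712). Apply the extended Euclidean algorithm:
3712 = 7*499 + 219
499 = 2*219 + 61
219 = 3*61 + 36
61 = 1*36 + 25
36 = 1*25 + 11
25 = 2*11 + 3
11 = 3*3 + 2
3 = 1*2 + 1
2 = 2*1 + 0
Back-substitute:
1 = 3 − 2
1 = −11 + 4·3
1 = 4·25 − 9·11
1 = −9·36 + 13·25
1 = 13·61 − 22·36
1 = −22·219 + 79·61
1 = 79·499 − 180·219
1 = −180·3712 + 1339·499
So 499·1339 ≡ 1 (mod 3712), hence d = 1339.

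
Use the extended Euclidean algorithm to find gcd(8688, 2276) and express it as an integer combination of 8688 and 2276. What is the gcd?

Repeated division:
8688 = 3×2276 + 1860
2276 = 1×1860 + 416
1860 = 4×416 + 196
416 = 2×196 + 24
196 = 8×24 + 4
24 = 6×4 + 0
gcd(8688, 2276) = 4.
Back-substituting:
4 = 196 − 8·24
4 = −8·416 + 17·196
4 = 17·1860 − 76·416
4 = −76·2276 + 93·1860
4 = 93·8688 − 355·2276
So 4 = (93)·8688 + (-355)·2276.

4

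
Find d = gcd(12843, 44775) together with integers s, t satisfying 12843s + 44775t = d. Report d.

9

Euclidean algorithm:
44775 = 3*12843 + 6246
12843 = 2*6246 + 351
6246 = 17*351 + 279
351 = 1*279 + 72
279 = 3*72 + 63
72 = 1*63 + 9
63 = 7*9 + 0
gcd(12843, 44775) = 9.
Working backward:
9 = 72 − 63
9 = −279 + 4·72
9 = 4·351 − 5·279
9 = −5·6246 + 89·351
9 = 89·12843 − 183·6246
9 = −183·44775 + 638·12843
So 9 = (-183)·44775 + (638)·12843.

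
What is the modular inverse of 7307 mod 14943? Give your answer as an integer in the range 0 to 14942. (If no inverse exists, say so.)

2816

Apply the Euclidean algorithm to 14943 and 7307:
14943 = 2*7307 + 329
7307 = 22*329 + 69
329 = 4*69 + 53
69 = 1*53 + 16
53 = 3*16 + 5
16 = 3*5 + 1
5 = 5*1 + 0
Since gcd(7307, 14943) = 1, back-substitute to write 1 as a combination:
1 = 16 − 3·5
1 = −3·53 + 10·16
1 = 10·69 − 13·53
1 = −13·329 + 62·69
1 = 62·7307 − 1377·329
1 = −1377·14943 + 2816·7307
So 7307·2816 ≡ 1 (mod 14943).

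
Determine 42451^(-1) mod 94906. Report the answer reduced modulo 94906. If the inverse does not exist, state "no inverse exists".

64349

Extended Euclidean algorithm:
94906 = 2·42451 + 10004
42451 = 4·10004 + 2435
10004 = 4·2435 + 264
2435 = 9·264 + 59
264 = 4·59 + 28
59 = 2·28 + 3
28 = 9·3 + 1
3 = 3·1 + 0
gcd = 1, so the inverse exists. Back-substitute:
1 = 28 − 9·3
1 = −9·59 + 19·28
1 = 19·264 − 85·59
1 = −85·2435 + 784·264
1 = 784·10004 − 3221·2435
1 = −3221·42451 + 13668·10004
1 = 13668·94906 − 30557·42451
Thus 42451·(-30557) ≡ 1 (mod 94906); reducing, -30557 mod 94906 = 64349.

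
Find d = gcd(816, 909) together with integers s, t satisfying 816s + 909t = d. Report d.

3

Euclidean algorithm:
909 = 1·816 + 93
816 = 8·93 + 72
93 = 1·72 + 21
72 = 3·21 + 9
21 = 2·9 + 3
9 = 3·3 + 0
gcd(816, 909) = 3.
Back-substituting:
3 = 21 − 2·9
3 = −2·72 + 7·21
3 = 7·93 − 9·72
3 = −9·816 + 79·93
3 = 79·909 − 88·816
So 3 = (79)·909 + (-88)·816.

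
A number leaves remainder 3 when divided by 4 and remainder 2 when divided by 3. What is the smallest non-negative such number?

11

Write x = 3 + 4·k. Then 4·k ≡ 2 − 3 ≡ 2 (mod 3).
Need 4⁻¹ mod 3. Extended Euclid on (3, 1):
3 = 3*1 + 0
4⁻¹ ≡ 1 (mod 3), so k ≡ 1·2 ≡ 2 (mod 3).
x = 3 + 4·2 = 11.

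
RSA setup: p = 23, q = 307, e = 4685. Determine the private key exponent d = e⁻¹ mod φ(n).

1253

φ(n) = (p−1)(q−1) = 22·306 = 6732.
Need d with 4685·d ≡ 1 (mod 6732). Apply the extended Euclidean algorithm:
6732 = 1·4685 + 2047
4685 = 2·2047 + 591
2047 = 3·591 + 274
591 = 2·274 + 43
274 = 6·43 + 16
43 = 2·16 + 11
16 = 1·11 + 5
11 = 2·5 + 1
5 = 5·1 + 0
Back-substitute:
1 = 11 − 2·5
1 = −2·16 + 3·11
1 = 3·43 − 8·16
1 = −8·274 + 51·43
1 = 51·591 − 110·274
1 = −110·2047 + 381·591
1 = 381·4685 − 872·2047
1 = −872·6732 + 1253·4685
So 4685·1253 ≡ 1 (mod 6732), hence d = 1253.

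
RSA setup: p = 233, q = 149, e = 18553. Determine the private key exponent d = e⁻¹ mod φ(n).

23465

φ(n) = (p−1)(q−1) = 232·148 = 34336.
Need d with 18553·d ≡ 1 (mod 34336). Apply the extended Euclidean algorithm:
34336 = 1*18553 + 15783
18553 = 1*15783 + 2770
15783 = 5*2770 + 1933
2770 = 1*1933 + 837
1933 = 2*837 + 259
837 = 3*259 + 60
259 = 4*60 + 19
60 = 3*19 + 3
19 = 6*3 + 1
3 = 3*1 + 0
Back-substitute:
1 = 19 − 6·3
1 = −6·60 + 19·19
1 = 19·259 − 82·60
1 = −82·837 + 265·259
1 = 265·1933 − 612·837
1 = −612·2770 + 877·1933
1 = 877·15783 − 4997·2770
1 = −4997·18553 + 5874·15783
1 = 5874·34336 − 10871·18553
So 18553·(-10871) ≡ 1 (mod 34336), hence d ≡ -10871 ≡ 23465 (mod 34336).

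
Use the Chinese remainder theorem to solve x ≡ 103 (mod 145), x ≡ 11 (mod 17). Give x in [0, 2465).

538

Write x = 103 + 145·k. Then 145·k ≡ 11 − 103 ≡ 10 (mod 17).
Need 145⁻¹ mod 17. Extended Euclid on (17, 9):
17 = 1·9 + 8
9 = 1·8 + 1
8 = 8·1 + 0
Back-substitute:
1 = 9 − 8
1 = −17 + 2·9
145⁻¹ ≡ 2 (mod 17), so k ≡ 2·10 ≡ 3 (mod 17).
x = 103 + 145·3 = 538.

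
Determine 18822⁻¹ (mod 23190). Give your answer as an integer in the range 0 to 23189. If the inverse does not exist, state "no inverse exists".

Compute gcd(18822, 23190):
23190 = 1·18822 + 4368
18822 = 4·4368 + 1350
4368 = 3·1350 + 318
1350 = 4·318 + 78
318 = 4·78 + 6
78 = 13·6 + 0
gcd(18822, 23190) = 6 ≠ 1, so 18822 has no multiplicative inverse modulo 23190.

no inverse exists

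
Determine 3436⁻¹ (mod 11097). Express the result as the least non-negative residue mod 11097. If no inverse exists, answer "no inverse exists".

Apply the Euclidean algorithm to 11097 and 3436:
11097 = 3·3436 + 789
3436 = 4·789 + 280
789 = 2·280 + 229
280 = 1·229 + 51
229 = 4·51 + 25
51 = 2·25 + 1
25 = 25·1 + 0
gcd = 1, so the inverse exists. Back-substitute:
1 = 51 − 2·25
1 = −2·229 + 9·51
1 = 9·280 − 11·229
1 = −11·789 + 31·280
1 = 31·3436 − 135·789
1 = −135·11097 + 436·3436
So 3436·436 ≡ 1 (mod 11097).

436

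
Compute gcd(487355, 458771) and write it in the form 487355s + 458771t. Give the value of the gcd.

Euclidean algorithm:
487355 = 1×458771 + 28584
458771 = 16×28584 + 1427
28584 = 20×1427 + 44
1427 = 32×44 + 19
44 = 2×19 + 6
19 = 3×6 + 1
6 = 6×1 + 0
gcd(487355, 458771) = 1.
Express as a combination:
1 = 19 − 3·6
1 = −3·44 + 7·19
1 = 7·1427 − 227·44
1 = −227·28584 + 4547·1427
1 = 4547·458771 − 72979·28584
1 = −72979·487355 + 77526·458771
So 1 = (-72979)·487355 + (77526)·458771.

1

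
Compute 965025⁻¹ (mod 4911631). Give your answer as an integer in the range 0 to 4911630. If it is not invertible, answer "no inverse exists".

4476996

Run Euclid on (4911631, 965025):
4911631 = 5×965025 + 86506
965025 = 11×86506 + 13459
86506 = 6×13459 + 5752
13459 = 2×5752 + 1955
5752 = 2×1955 + 1842
1955 = 1×1842 + 113
1842 = 16×113 + 34
113 = 3×34 + 11
34 = 3×11 + 1
11 = 11×1 + 0
The gcd is 1. Working backward:
1 = 34 − 3·11
1 = −3·113 + 10·34
1 = 10·1842 − 163·113
1 = −163·1955 + 173·1842
1 = 173·5752 − 509·1955
1 = −509·13459 + 1191·5752
1 = 1191·86506 − 7655·13459
1 = −7655·965025 + 85396·86506
1 = 85396·4911631 − 434635·965025
So 965025·(-434635) ≡ 1 (mod 4911631), and -434635 ≡ 4476996 (mod 4911631).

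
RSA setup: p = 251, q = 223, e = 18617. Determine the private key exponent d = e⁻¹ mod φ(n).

φ(n) = (p−1)(q−1) = 250·222 = 55500.
Need d with 18617·d ≡ 1 (mod 55500). Apply the extended Euclidean algorithm:
55500 = 2*18617 + 18266
18617 = 1*18266 + 351
18266 = 52*351 + 14
351 = 25*14 + 1
14 = 14*1 + 0
Back-substitute:
1 = 351 − 25·14
1 = −25·18266 + 1301·351
1 = 1301·18617 − 1326·18266
1 = −1326·55500 + 3953·18617
So 18617·3953 ≡ 1 (mod 55500), hence d = 3953.

3953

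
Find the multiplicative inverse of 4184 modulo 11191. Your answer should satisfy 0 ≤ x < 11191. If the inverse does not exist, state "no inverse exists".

4432

gcd(11191, 4184) by repeated division:
11191 = 2×4184 + 2823
4184 = 1×2823 + 1361
2823 = 2×1361 + 101
1361 = 13×101 + 48
101 = 2×48 + 5
48 = 9×5 + 3
5 = 1×3 + 2
3 = 1×2 + 1
2 = 2×1 + 0
gcd = 1, so the inverse exists. Back-substitute:
1 = 3 − 2
1 = −5 + 2·3
1 = 2·48 − 19·5
1 = −19·101 + 40·48
1 = 40·1361 − 539·101
1 = −539·2823 + 1118·1361
1 = 1118·4184 − 1657·2823
1 = −1657·11191 + 4432·4184
So 4184·4432 ≡ 1 (mod 11191).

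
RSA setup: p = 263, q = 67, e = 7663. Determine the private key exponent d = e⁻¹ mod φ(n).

φ(n) = (p−1)(q−1) = 262·66 = 17292.
Need d with 7663·d ≡ 1 (mod 17292). Apply the extended Euclidean algorithm:
17292 = 2*7663 + 1966
7663 = 3*1966 + 1765
1966 = 1*1765 + 201
1765 = 8*201 + 157
201 = 1*157 + 44
157 = 3*44 + 25
44 = 1*25 + 19
25 = 1*19 + 6
19 = 3*6 + 1
6 = 6*1 + 0
Back-substitute:
1 = 19 − 3·6
1 = −3·25 + 4·19
1 = 4·44 − 7·25
1 = −7·157 + 25·44
1 = 25·201 − 32·157
1 = −32·1765 + 281·201
1 = 281·1966 − 313·1765
1 = −313·7663 + 1220·1966
1 = 1220·17292 − 2753·7663
So 7663·(-2753) ≡ 1 (mod 17292), hence d ≡ -2753 ≡ 14539 (mod 17292).

14539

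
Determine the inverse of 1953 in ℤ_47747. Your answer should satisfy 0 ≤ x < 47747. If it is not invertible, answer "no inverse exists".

no inverse exists

Compute gcd(1953, 47747):
47747 = 24*1953 + 875
1953 = 2*875 + 203
875 = 4*203 + 63
203 = 3*63 + 14
63 = 4*14 + 7
14 = 2*7 + 0
gcd(1953, 47747) = 7 ≠ 1, so 1953 has no multiplicative inverse modulo 47747.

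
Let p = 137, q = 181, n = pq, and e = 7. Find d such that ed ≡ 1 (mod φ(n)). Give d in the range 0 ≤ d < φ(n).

20983

φ(n) = (p−1)(q−1) = 136·180 = 24480.
Need d with 7·d ≡ 1 (mod 24480). Apply the extended Euclidean algorithm:
24480 = 3497·7 + 1
7 = 7·1 + 0
Back-substitute:
1 = 24480 − 3497·7
So 7·(-3497) ≡ 1 (mod 24480), hence d ≡ -3497 ≡ 20983 (mod 24480).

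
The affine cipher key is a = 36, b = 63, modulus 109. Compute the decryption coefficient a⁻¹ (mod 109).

106

Apply the Euclidean algorithm to 109 and 36:
109 = 3×36 + 1
36 = 36×1 + 0
Since gcd(36, 109) = 1, back-substitute to write 1 as a combination:
1 = 109 − 3·36
So 36·(-3) ≡ 1 (mod 109), and -3 ≡ 106 (mod 109).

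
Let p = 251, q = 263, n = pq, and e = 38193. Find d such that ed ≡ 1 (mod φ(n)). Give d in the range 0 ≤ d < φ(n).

φ(n) = (p−1)(q−1) = 250·262 = 65500.
Need d with 38193·d ≡ 1 (mod 65500). Apply the extended Euclidean algorithm:
65500 = 1×38193 + 27307
38193 = 1×27307 + 10886
27307 = 2×10886 + 5535
10886 = 1×5535 + 5351
5535 = 1×5351 + 184
5351 = 29×184 + 15
184 = 12×15 + 4
15 = 3×4 + 3
4 = 1×3 + 1
3 = 3×1 + 0
Back-substitute:
1 = 4 − 3
1 = −15 + 4·4
1 = 4·184 − 49·15
1 = −49·5351 + 1425·184
1 = 1425·5535 − 1474·5351
1 = −1474·10886 + 2899·5535
1 = 2899·27307 − 7272·10886
1 = −7272·38193 + 10171·27307
1 = 10171·65500 − 17443·38193
So 38193·(-17443) ≡ 1 (mod 65500), hence d ≡ -17443 ≡ 48057 (mod 65500).

48057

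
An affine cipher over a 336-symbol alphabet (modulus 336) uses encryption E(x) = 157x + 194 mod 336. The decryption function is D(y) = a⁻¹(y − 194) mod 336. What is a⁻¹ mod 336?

229

Apply the Euclidean algorithm to 336 and 157:
336 = 2×157 + 22
157 = 7×22 + 3
22 = 7×3 + 1
3 = 3×1 + 0
The gcd is 1. Working backward:
1 = 22 − 7·3
1 = −7·157 + 50·22
1 = 50·336 − 107·157
Hence 157⁻¹ ≡ -107 ≡ 229 (mod 336).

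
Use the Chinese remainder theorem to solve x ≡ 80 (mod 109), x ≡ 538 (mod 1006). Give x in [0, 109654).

34742

Write x = 80 + 109·k. Then 109·k ≡ 538 − 80 ≡ 458 (mod 1006).
Need 109⁻¹ mod 1006. Extended Euclid on (1006, 109):
1006 = 9·109 + 25
109 = 4·25 + 9
25 = 2·9 + 7
9 = 1·7 + 2
7 = 3·2 + 1
2 = 2·1 + 0
Back-substitute:
1 = 7 − 3·2
1 = −3·9 + 4·7
1 = 4·25 − 11·9
1 = −11·109 + 48·25
1 = 48·1006 − 443·109
109⁻¹ ≡ 563 (mod 1006), so k ≡ 563·458 ≡ 318 (mod 1006).
x = 80 + 109·318 = 34742.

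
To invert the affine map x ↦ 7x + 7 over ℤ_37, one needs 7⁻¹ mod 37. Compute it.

Extended Euclidean algorithm:
37 = 5×7 + 2
7 = 3×2 + 1
2 = 2×1 + 0
gcd = 1, so the inverse exists. Back-substitute:
1 = 7 − 3·2
1 = −3·37 + 16·7
So 7·16 ≡ 1 (mod 37).

16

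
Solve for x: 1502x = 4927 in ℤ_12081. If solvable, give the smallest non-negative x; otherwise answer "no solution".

4226

First find gcd(1502, 12081):
12081 = 8·1502 + 65
1502 = 23·65 + 7
65 = 9·7 + 2
7 = 3·2 + 1
2 = 2·1 + 0
gcd = 1, so a unique solution mod 12081 exists.
Back-substitute for the Bézout coefficients:
1 = 7 − 3·2
1 = −3·65 + 28·7
1 = 28·1502 − 647·65
1 = −647·12081 + 5204·1502
So 1502·(5204) ≡ 1 (mod 12081), giving 1502⁻¹ ≡ 5204.
x ≡ 1502⁻¹·4927 ≡ 5204·4927 ≡ 4226 (mod 12081).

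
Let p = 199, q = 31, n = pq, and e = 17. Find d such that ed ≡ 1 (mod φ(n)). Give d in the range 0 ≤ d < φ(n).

φ(n) = (p−1)(q−1) = 198·30 = 5940.
Need d with 17·d ≡ 1 (mod 5940). Apply the extended Euclidean algorithm:
5940 = 349×17 + 7
17 = 2×7 + 3
7 = 2×3 + 1
3 = 3×1 + 0
Back-substitute:
1 = 7 − 2·3
1 = −2·17 + 5·7
1 = 5·5940 − 1747·17
So 17·(-1747) ≡ 1 (mod 5940), hence d ≡ -1747 ≡ 4193 (mod 5940).

4193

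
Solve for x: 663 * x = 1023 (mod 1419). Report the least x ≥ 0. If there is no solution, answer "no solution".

451

First find gcd(663, 1419):
1419 = 2×663 + 93
663 = 7×93 + 12
93 = 7×12 + 9
12 = 1×9 + 3
9 = 3×3 + 0
gcd = 3 and 3 | 1023, so solutions exist. Divide through by 3: 221x ≡ 341 (mod 473).
Now find 221⁻¹ mod 473:
473 = 2*221 + 31
221 = 7*31 + 4
31 = 7*4 + 3
4 = 1*3 + 1
3 = 3*1 + 0
Back-substitute:
1 = 4 − 3
1 = −31 + 8·4
1 = 8·221 − 57·31
1 = −57·473 + 122·221
So 221⁻¹ ≡ 122 (mod 473).
Then x ≡ 122·341 ≡ 451 (mod 473); the smallest non-negative solution is x = 451.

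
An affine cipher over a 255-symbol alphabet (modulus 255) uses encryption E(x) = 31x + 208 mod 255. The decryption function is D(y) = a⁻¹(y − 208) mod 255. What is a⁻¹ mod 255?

Extended Euclidean algorithm:
255 = 8×31 + 7
31 = 4×7 + 3
7 = 2×3 + 1
3 = 3×1 + 0
Since gcd(31, 255) = 1, back-substitute to write 1 as a combination:
1 = 7 − 2·3
1 = −2·31 + 9·7
1 = 9·255 − 74·31
Hence 31⁻¹ ≡ -74 ≡ 181 (mod 255).

181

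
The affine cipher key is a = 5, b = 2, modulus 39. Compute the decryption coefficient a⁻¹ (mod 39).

Extended Euclidean algorithm:
39 = 7*5 + 4
5 = 1*4 + 1
4 = 4*1 + 0
gcd = 1, so the inverse exists. Back-substitute:
1 = 5 − 4
1 = −39 + 8·5
So 5·8 ≡ 1 (mod 39).

8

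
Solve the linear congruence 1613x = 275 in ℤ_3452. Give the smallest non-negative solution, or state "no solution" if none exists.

First find gcd(1613, 3452):
3452 = 2·1613 + 226
1613 = 7·226 + 31
226 = 7·31 + 9
31 = 3·9 + 4
9 = 2·4 + 1
4 = 4·1 + 0
gcd = 1, so a unique solution mod 3452 exists.
Back-substitute for the Bézout coefficients:
1 = 9 − 2·4
1 = −2·31 + 7·9
1 = 7·226 − 51·31
1 = −51·1613 + 364·226
1 = 364·3452 − 779·1613
So 1613·(-779) ≡ 1 (mod 3452), giving 1613⁻¹ ≡ 2673.
x ≡ 1613⁻¹·275 ≡ 2673·275 ≡ 3251 (mod 3452).

3251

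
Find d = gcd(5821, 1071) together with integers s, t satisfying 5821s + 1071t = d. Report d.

Apply Euclid's algorithm to 5821 and 1071:
5821 = 5*1071 + 466
1071 = 2*466 + 139
466 = 3*139 + 49
139 = 2*49 + 41
49 = 1*41 + 8
41 = 5*8 + 1
8 = 8*1 + 0
gcd(5821, 1071) = 1.
Back-substituting:
1 = 41 − 5·8
1 = −5·49 + 6·41
1 = 6·139 − 17·49
1 = −17·466 + 57·139
1 = 57·1071 − 131·466
1 = −131·5821 + 712·1071
So 1 = (-131)·5821 + (712)·1071.

1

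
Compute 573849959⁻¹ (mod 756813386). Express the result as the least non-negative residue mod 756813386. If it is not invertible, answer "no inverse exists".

738045597

Apply the Euclidean algorithm to 756813386 and 573849959:
756813386 = 1*573849959 + 182963427
573849959 = 3*182963427 + 24959678
182963427 = 7*24959678 + 8245681
24959678 = 3*8245681 + 222635
8245681 = 37*222635 + 8186
222635 = 27*8186 + 1613
8186 = 5*1613 + 121
1613 = 13*121 + 40
121 = 3*40 + 1
40 = 40*1 + 0
Since gcd(573849959, 756813386) = 1, back-substitute to write 1 as a combination:
1 = 121 − 3·40
1 = −3·1613 + 40·121
1 = 40·8186 − 203·1613
1 = −203·222635 + 5521·8186
1 = 5521·8245681 − 204480·222635
1 = −204480·24959678 + 618961·8245681
1 = 618961·182963427 − 4537207·24959678
1 = −4537207·573849959 + 14230582·182963427
1 = 14230582·756813386 − 18767789·573849959
Hence 573849959⁻¹ ≡ -18767789 ≡ 738045597 (mod 756813386).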